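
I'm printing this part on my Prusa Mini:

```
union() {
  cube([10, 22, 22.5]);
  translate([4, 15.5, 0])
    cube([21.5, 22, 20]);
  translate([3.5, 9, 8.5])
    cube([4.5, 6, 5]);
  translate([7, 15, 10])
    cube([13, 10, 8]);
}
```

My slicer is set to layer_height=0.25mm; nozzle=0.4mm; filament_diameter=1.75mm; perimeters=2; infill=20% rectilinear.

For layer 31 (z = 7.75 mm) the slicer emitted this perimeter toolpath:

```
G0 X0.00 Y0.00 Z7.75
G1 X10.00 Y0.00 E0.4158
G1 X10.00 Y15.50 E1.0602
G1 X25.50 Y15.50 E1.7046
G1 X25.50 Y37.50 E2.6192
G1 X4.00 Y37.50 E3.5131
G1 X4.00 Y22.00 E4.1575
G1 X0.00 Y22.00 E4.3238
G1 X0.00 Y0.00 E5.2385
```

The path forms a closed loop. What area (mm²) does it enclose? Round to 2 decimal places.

654.00 mm²

Apply the shoelace formula to the sequence of (X, Y) vertices; enclosed area = 654.00 mm².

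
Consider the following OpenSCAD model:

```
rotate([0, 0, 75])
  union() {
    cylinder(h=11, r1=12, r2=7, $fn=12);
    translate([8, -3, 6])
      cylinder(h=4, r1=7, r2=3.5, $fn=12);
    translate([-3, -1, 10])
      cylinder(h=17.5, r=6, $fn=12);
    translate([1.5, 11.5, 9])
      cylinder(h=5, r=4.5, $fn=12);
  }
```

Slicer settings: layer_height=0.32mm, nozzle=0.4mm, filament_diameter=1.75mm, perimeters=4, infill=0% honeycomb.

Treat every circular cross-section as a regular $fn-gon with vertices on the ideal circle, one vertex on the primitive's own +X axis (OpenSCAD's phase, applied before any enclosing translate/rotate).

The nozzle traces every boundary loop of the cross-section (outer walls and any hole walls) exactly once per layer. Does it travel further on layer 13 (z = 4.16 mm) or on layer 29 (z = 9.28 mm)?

layer 29 (z = 9.28 mm)

Layer 13 (z = 4.16): the cone (r1=12→r2=7) has section circumradius 10.109 here — a regular 12-gon (perimeter = 2·12·10.109·sin(180°/12) = 62.79 mm); the cone at (8, -3) is not intersected at this z (z outside [6, 10]); the cylinder at (-3, -1) is absent (z outside [10, 27.5]); the cylinder at (1.5, 11.5) is absent (z outside [9, 14]); Merging all regions: only the cone is present, so the union is just that shape — boundary = 62.79 mm; (whole slice rotated 75° about Z — lengths, areas and connectivity unchanged). So its perimeter = 62.79 mm. Layer 29 (z = 9.28): the cone contributes a regular 12-gon of circumradius 7.782 (interpolated between r1=12 and r2=7 at t=0.844) (perimeter = 2·12·7.782·sin(180°/12) = 48.34 mm); the cone at (8, -3) (r1=7→r2=3.5) has section circumradius 4.130 here — a regular 12-gon (perimeter = 2·12·4.130·sin(180°/12) = 25.65 mm); the cylinder at (-3, -1) is not intersected at this z (z outside [10, 27.5]); the cylinder at (1.5, 11.5): section is a regular 12-gon, circumradius r=4.5 (perimeter = 2·12·4.500·sin(180°/12) = 27.95 mm); Taking the union: the regions partially overlap (shared area 16.48 mm²), so the edge portions inside another operand are dropped and the merged outline is re-measured after clipping — boundary = 79.52 mm; (whole slice rotated 75° about Z — lengths, areas and connectivity unchanged). So its perimeter = 79.52 mm. Layer 29 is larger (79.52 vs 62.79 mm).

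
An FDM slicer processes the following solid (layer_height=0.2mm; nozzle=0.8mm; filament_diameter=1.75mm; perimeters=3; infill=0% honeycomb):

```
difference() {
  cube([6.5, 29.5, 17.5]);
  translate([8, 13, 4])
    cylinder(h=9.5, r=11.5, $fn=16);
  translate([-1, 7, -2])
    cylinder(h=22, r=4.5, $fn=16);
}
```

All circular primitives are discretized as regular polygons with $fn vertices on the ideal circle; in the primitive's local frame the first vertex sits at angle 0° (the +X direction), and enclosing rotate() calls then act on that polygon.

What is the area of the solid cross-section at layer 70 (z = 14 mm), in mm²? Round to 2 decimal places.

At z = 14 mm: the 6.5×29.5 cube contributes its full rectangle (area 191.75 mm²); the cylinder at (8, 13) does not reach this height (z outside [4, 13.5]); the cylinder at (-1, 7): section is a regular 16-gon, circumradius r=4.5 (area = (16/2)·4.500²·sin(360°/16) = 61.99 mm²); Taking the first minus the rest: starting from the 6.5×29.5 cube (191.75 mm²), the r=4.5 cylinder at (-1, 7) partially overlaps it — only the 22.20 mm² overlap (of its 61.99 mm²) is removed, clipping the outline — area = 169.55 mm². Overall, the cross-section is a single solid region. Net area = 169.55 mm².

169.55 mm²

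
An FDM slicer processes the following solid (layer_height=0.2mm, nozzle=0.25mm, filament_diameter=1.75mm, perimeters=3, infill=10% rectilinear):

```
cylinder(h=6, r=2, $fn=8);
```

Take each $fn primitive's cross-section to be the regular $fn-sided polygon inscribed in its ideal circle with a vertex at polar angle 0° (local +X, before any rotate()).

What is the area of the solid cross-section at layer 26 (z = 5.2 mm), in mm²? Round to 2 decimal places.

At z = 5.2 mm: the r=2 cylinder contributes a regular 8-gon of circumradius 2 (area = (8/2)·2.000²·sin(360°/8) = 11.31 mm²). Overall, the cross-section is a single solid region. Net area = 11.31 mm².

11.31 mm²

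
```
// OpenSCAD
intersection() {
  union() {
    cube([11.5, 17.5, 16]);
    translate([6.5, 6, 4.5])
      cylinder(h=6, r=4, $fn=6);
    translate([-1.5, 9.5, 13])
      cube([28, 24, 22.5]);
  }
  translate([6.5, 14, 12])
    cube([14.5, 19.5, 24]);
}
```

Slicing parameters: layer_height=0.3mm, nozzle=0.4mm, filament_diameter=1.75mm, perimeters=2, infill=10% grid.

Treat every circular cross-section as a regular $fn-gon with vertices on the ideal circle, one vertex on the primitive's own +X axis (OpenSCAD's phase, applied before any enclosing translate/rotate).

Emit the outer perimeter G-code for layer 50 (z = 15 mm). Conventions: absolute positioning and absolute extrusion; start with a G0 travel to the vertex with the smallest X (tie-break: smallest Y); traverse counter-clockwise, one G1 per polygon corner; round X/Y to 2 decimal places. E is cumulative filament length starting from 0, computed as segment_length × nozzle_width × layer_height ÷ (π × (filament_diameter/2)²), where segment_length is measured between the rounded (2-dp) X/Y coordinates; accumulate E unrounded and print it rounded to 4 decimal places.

G0 X6.50 Y14.00 Z15.00
G1 X21.00 Y14.00 E0.7234
G1 X21.00 Y33.50 E1.6963
G1 X6.50 Y33.50 E2.4197
G1 X6.50 Y14.00 E3.3925

At z = 15 mm: the cube is present — its section is the full 11.5×17.5 rectangle; the cylinder at (6.5, 6) does not reach this height (z outside [4.5, 10.5]); the cube at (-1.5, 9.5) is present — its section is the full 28×24 rectangle; Combining (union): the regions partially overlap (shared area 92.00 mm²), so overlapping operands fuse into one piece — 1 connected region; the 14.5×19.5 cube at (6.5, 14) contributes its full rectangle; Taking the intersection: the 14.5×19.5 cube at (6.5, 14) lies inside the result so far, so the common part is the 14.5×19.5 cube at (6.5, 14) itself — 1 connected region. The outline is a single polygon with 4 vertices. Extrusion per mm of travel: 0.4 × 0.3 / (π × 0.875²) = 0.049890. Accumulating E over each segment gives final E = 3.3925.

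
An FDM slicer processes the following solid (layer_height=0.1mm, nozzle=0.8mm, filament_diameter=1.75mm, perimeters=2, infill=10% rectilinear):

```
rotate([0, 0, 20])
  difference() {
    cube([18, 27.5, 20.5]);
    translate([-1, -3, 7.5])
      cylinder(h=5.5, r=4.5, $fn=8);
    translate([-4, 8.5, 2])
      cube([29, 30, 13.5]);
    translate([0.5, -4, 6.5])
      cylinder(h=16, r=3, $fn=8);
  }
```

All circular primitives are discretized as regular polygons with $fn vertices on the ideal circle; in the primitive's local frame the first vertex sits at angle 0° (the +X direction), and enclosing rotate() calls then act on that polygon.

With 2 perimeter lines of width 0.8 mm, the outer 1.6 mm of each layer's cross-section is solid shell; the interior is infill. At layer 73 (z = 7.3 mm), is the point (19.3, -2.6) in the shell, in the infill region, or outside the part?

At z = 7.3 mm: the cube (footprint 18×27.5) is included at this height; the cylinder at (-1, -3) does not reach this height (z outside [7.5, 13]); the cube at (-4, 8.5) is present — its section is the full 29×30 rectangle; the r=3 cylinder at (0.5, -4) gives a regular 8-gon of circumradius 3 (constant along its height); Taking the first minus the rest: starting from the 18×27.5 cube, the 29×30 cube at (-4, 8.5) partially overlaps it — only the 342.00 mm² overlap (of its 870.00 mm²) is removed, clipping the outline; the r=3 cylinder at (0.5, -4) misses the remaining region (no effect) — 1 connected region; (rotated 20° about Z; rotation is an isometry so areas/perimeters/island counts are preserved). Overall, the cross-section is a single solid region. Undo the 20° rotation: the query point maps to (17.247, -9.044) in the un-rotated model frame. The nearest boundary edge runs (18.00, 0.00)→(0.00, 0.00); distance from the point to it = 9.04 mm. The point is not inside any of the regions above, so it lies outside the cross-section (9.04 mm from the nearest boundary).

outside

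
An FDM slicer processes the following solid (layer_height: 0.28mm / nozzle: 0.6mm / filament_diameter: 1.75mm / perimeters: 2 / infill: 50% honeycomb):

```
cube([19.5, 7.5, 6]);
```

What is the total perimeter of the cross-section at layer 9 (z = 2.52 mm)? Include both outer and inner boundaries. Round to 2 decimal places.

At z = 2.52 mm: the cube is present — its section is the full 19.5×7.5 rectangle (perimeter 54.00 mm). Overall, the cross-section is a single solid region. Total boundary length (outer) = 54.00 mm.

54.00 mm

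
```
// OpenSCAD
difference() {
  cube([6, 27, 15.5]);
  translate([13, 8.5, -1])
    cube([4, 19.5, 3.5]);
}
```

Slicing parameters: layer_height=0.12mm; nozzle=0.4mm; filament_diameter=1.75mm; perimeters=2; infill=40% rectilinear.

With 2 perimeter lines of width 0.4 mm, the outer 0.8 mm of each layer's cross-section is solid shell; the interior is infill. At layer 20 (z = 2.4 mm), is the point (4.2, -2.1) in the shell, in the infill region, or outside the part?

At z = 2.4 mm: the cube is present — its section is the full 6×27 rectangle; the cube at (13, 8.5) is present — its section is the full 4×19.5 rectangle; Subtracting the remaining from the first: starting from the 6×27 cube, the 4×19.5 cube at (13, 8.5) misses the remaining region (no effect) — 1 connected region. Overall, the cross-section is a single solid region. The nearest boundary edge runs (6.00, 0.00)→(0.00, 0.00); distance from the point to it = 2.10 mm. The point is not inside any of the regions above, so it lies outside the cross-section (2.10 mm from the nearest boundary).

outside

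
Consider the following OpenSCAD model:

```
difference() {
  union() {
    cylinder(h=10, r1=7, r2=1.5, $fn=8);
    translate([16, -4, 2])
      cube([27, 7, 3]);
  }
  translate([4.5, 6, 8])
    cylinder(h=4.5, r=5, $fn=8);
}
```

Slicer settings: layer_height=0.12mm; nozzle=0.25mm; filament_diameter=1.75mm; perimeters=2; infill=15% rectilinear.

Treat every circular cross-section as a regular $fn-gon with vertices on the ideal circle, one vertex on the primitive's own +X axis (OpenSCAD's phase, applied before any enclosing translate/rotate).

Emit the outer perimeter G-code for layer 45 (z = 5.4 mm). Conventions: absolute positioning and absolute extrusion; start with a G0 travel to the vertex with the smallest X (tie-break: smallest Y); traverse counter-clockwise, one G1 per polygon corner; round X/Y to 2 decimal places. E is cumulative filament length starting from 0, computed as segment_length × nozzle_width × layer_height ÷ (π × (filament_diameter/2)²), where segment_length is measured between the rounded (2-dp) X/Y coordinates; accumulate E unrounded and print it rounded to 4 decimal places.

At z = 5.4 mm: the cone (r1=7→r2=1.5) has section circumradius 4.030 here — a regular 8-gon; the cube at (16, -4) does not reach this height (z outside [2, 5]); Taking the union: only the cone is present, so the union is just that shape — 1 connected region; the cylinder at (4.5, 6) is not intersected at this z (z outside [8, 12.5]); Subtracting the remaining from the first: none of the subtracted shapes is present at this height, so that combined region is unchanged — 1 connected region. The outline is a single polygon with 8 vertices. Extrusion per mm of travel: 0.25 × 0.12 / (π × 0.875²) = 0.012473. Accumulating E over each segment gives final E = 0.3078.

G0 X-4.03 Y0.00 Z5.40
G1 X-2.85 Y-2.85 E0.0385
G1 X0.00 Y-4.03 E0.0769
G1 X2.85 Y-2.85 E0.1154
G1 X4.03 Y0.00 E0.1539
G1 X2.85 Y2.85 E0.1924
G1 X0.00 Y4.03 E0.2308
G1 X-2.85 Y2.85 E0.2693
G1 X-4.03 Y0.00 E0.3078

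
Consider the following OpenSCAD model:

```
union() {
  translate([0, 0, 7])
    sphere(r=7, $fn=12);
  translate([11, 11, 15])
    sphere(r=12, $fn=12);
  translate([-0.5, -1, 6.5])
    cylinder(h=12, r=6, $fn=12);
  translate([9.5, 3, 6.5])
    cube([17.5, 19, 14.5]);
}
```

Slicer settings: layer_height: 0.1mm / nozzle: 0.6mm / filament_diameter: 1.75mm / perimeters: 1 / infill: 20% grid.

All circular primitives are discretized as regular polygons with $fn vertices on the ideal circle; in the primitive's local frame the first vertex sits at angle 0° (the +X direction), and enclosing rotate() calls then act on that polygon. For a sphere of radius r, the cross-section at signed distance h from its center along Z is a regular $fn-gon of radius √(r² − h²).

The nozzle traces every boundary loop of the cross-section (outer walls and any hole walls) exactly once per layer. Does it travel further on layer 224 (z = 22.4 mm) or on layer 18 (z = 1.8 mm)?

layer 224 (z = 22.4 mm)

Layer 224 (z = 22.4): the sphere is not intersected at this z (|z−center|=15.400 > r=7); the r=12 sphere at (11, 11) slices to a regular 12-gon of circumradius 9.447 (√(r²−h²) with h=7.4 from center) (perimeter = 2·12·9.447·sin(180°/12) = 58.68 mm); the cylinder at (-0.5, -1) is absent (z outside [6.5, 18.5]); the cube at (9.5, 3) does not reach this height (z outside [6.5, 21]); Merging all regions: only the r=12 sphere at (11, 11) is present, so the union is just that shape — boundary = 58.68 mm. So its perimeter = 58.68 mm. Layer 18 (z = 1.8): the r=7 sphere contributes a regular 12-gon of circumradius √(7²−5.2²) = 4.686 (perimeter = 2·12·4.686·sin(180°/12) = 29.11 mm); the sphere at (11, 11) does not reach this height (|z−center|=13.200 > r=12); the cylinder at (-0.5, -1) is not intersected at this z (z outside [6.5, 18.5]); the cube at (9.5, 3) is not intersected at this z (z outside [6.5, 21]); Combining (union): only the r=7 sphere is present, so the union is just that shape — boundary = 29.11 mm. So its perimeter = 29.11 mm. Layer 224 is larger (58.68 vs 29.11 mm).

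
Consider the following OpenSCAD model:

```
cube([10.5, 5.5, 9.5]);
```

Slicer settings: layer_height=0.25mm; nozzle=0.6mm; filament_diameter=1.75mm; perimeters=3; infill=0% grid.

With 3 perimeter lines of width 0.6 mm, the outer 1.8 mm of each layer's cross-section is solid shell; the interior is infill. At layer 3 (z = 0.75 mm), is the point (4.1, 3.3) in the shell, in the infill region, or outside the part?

infill

At z = 0.75 mm: the 10.5×5.5 cube contributes its full rectangle. Overall, the cross-section is a single solid region. The nearest boundary edge runs (10.50, 5.50)→(0.00, 5.50); distance from the point to it = 2.20 mm. The point is inside the cross-section and 2.20 mm from the nearest boundary — more than the 1.8 mm shell width (3 × 0.6), so it's in the infill interior.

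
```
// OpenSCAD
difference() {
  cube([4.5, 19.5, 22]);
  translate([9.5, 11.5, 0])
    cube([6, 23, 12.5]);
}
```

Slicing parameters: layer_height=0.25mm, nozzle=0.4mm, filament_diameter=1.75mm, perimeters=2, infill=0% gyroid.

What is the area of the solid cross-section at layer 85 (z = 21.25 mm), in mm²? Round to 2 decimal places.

At z = 21.25 mm: the cube is present — its section is the full 4.5×19.5 rectangle (area 87.75 mm²); the cube at (9.5, 11.5) is absent (z outside [0, 12.5]); Taking the first minus the rest: none of the subtracted shapes is present at this height, so the 4.5×19.5 cube is unchanged — area = 87.75 mm². Overall, the cross-section is a single solid region. Net area = 87.75 mm².

87.75 mm²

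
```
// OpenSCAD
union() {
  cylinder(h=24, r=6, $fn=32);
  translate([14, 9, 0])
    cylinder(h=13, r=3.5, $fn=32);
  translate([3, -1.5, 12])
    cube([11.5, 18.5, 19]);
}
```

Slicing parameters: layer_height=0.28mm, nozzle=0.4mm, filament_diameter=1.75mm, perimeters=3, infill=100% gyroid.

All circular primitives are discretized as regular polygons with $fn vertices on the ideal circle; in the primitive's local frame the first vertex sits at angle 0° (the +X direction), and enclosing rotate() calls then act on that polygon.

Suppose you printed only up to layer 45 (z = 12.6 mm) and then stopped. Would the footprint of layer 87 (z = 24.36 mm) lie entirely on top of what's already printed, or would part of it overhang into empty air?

entirely on top

Compare the two slices. At z = 12.6: the r=6 cylinder contributes a regular 32-gon of circumradius 6 (area = (32/2)·6.000²·sin(360°/32) = 112.37 mm²); the r=3.5 cylinder at (14, 9) gives a regular 32-gon of circumradius 3.5 (constant along its height) (area = (32/2)·3.500²·sin(360°/32) = 38.24 mm²); the cube at (3, -1.5) is present — its section is the full 11.5×18.5 rectangle (area 212.75 mm²); Combining (union): the regions partially overlap — summed areas 363.36 mm² minus the doubly-counted overlap 37.91 mm² gives 325.45 mm² — area = 325.45 mm². At z = 24.36: the cylinder is absent (z outside [0, 24]); the cylinder at (14, 9) does not reach this height (z outside [0, 13]); the cube at (3, -1.5) (footprint 11.5×18.5) is included at this height (area 212.75 mm²); Merging all regions: only the 11.5×18.5 cube at (3, -1.5) is present, so the union is just that shape — area = 212.75 mm². Checking containment: the cross-section at z = 24.36 is a subset of the cross-section at z = 12.6.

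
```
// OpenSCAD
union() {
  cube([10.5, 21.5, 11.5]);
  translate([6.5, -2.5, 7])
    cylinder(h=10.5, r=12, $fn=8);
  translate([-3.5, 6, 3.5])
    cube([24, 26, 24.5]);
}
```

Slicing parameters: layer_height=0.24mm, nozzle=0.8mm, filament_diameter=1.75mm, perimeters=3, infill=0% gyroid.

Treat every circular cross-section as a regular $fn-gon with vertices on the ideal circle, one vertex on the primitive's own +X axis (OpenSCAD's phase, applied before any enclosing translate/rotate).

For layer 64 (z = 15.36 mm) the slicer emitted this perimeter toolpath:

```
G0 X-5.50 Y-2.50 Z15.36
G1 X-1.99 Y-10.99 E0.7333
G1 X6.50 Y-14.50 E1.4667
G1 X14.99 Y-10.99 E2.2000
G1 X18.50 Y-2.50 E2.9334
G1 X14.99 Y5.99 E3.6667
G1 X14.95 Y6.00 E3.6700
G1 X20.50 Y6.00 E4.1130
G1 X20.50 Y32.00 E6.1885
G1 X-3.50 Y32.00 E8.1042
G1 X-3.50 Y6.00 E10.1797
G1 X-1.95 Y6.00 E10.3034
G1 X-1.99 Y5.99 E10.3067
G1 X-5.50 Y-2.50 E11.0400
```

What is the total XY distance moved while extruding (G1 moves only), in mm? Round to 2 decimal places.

Sum the Euclidean lengths of each G1 segment: total = 138.30 mm.

138.30 mm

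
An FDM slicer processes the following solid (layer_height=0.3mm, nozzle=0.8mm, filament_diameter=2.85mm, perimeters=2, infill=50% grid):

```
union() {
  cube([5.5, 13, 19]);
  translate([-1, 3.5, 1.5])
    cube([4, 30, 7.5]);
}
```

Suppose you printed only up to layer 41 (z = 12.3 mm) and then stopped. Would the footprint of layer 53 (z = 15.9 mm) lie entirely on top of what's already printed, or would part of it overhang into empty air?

entirely on top

Compare the two slices. At z = 12.3: the cube is present — its section is the full 5.5×13 rectangle (area 71.50 mm²); the cube at (-1, 3.5) is not intersected at this z (z outside [1.5, 9]); Taking the union: only the 5.5×13 cube is present, so the union is just that shape — area = 71.50 mm². At z = 15.9: the cube (footprint 5.5×13) is included at this height (area 71.50 mm²); the cube at (-1, 3.5) does not reach this height (z outside [1.5, 9]); Combining (union): only the 5.5×13 cube is present, so the union is just that shape — area = 71.50 mm². Checking containment: the cross-section at z = 15.9 is a subset of the cross-section at z = 12.3.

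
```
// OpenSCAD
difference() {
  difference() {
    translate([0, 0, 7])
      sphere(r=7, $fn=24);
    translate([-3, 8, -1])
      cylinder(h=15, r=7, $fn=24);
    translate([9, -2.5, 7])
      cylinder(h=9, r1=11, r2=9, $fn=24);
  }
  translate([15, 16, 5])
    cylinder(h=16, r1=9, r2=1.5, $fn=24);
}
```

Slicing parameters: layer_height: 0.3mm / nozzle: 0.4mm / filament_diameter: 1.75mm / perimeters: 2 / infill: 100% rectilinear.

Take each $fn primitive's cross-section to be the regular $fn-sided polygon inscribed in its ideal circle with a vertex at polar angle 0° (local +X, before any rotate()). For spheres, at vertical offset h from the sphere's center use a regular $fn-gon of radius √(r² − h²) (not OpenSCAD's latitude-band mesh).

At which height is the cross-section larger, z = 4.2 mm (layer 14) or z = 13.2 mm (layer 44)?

layer 14 (z = 4.2 mm)

Layer 14 (z = 4.2): the sphere: section is a regular 24-gon, circumradius = √(r²−h²) = √(7²−2.8²) = 6.416 (area = (24/2)·6.416²·sin(360°/24) = 127.84 mm²); the cylinder at (-3, 8): section is a regular 24-gon, circumradius r=7 (area = (24/2)·7.000²·sin(360°/24) = 152.19 mm²); the cone at (9, -2.5) does not reach this height (z outside [7, 16]); Taking the first minus the rest: starting from the r=7 sphere (127.84 mm²), the r=7 cylinder at (-3, 8) partially overlaps it — only the 34.08 mm² overlap (of its 152.19 mm²) is removed, clipping the outline — area = 93.76 mm²; the cone at (15, 16) does not reach this height (z outside [5, 21]); Taking the first minus the rest: none of the subtracted shapes is present at this height, so that combined region is unchanged — area = 93.76 mm². So its area = 93.76 mm². Layer 44 (z = 13.2): the sphere: section is a regular 24-gon, circumradius = √(r²−h²) = √(7²−6.2²) = 3.250 (area = (24/2)·3.250²·sin(360°/24) = 32.80 mm²); the r=7 cylinder at (-3, 8) gives a regular 24-gon of circumradius 7 (constant along its height) (area = (24/2)·7.000²·sin(360°/24) = 152.19 mm²); the cone at (9, -2.5): at t=0.689 of its height the radius interpolates to r₁+(r₂−r₁)t = 9.622, giving a regular 24-gon of that circumradius (area = (24/2)·9.622²·sin(360°/24) = 287.56 mm²); Subtracting the remaining from the first: starting from the r=7 sphere (32.80 mm²), the r=7 cylinder at (-3, 8) partially overlaps it — only the 5.66 mm² overlap (of its 152.19 mm²) is removed, clipping the outline; the cone at (9, -2.5) partially overlaps it — only the 16.35 mm² overlap (of its 287.56 mm²) is removed, clipping the outline — area = 10.78 mm²; the cone at (15, 16) (r1=9→r2=1.5) has section circumradius 5.156 here — a regular 24-gon (area = (24/2)·5.156²·sin(360°/24) = 82.57 mm²); Taking the first minus the rest: starting from that combined region (10.78 mm²), the cone at (15, 16) misses the remaining region (no effect) — area = 10.78 mm². So its area = 10.78 mm². Layer 14 is larger (93.76 vs 10.78 mm²).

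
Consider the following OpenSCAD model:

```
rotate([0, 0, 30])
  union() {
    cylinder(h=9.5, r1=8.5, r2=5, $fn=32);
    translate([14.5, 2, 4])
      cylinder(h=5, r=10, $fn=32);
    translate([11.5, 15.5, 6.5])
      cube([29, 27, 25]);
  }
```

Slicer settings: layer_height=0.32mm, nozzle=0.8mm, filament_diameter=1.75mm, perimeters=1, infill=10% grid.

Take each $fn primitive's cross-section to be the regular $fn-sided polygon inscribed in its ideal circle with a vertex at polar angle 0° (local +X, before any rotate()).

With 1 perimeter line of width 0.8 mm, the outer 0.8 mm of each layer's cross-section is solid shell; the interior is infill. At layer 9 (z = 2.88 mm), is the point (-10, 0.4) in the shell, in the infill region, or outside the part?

At z = 2.88 mm: the cone contributes a regular 32-gon of circumradius 7.439 (interpolated between r1=8.5 and r2=5 at t=0.303); the cylinder at (14.5, 2) is absent (z outside [4, 9]); the cube at (11.5, 15.5) is absent (z outside [6.5, 31.5]); Combining (union): only the cone is present, so the union is just that shape — 1 connected region; (rotated 30° about Z; rotation is an isometry so areas/perimeters/island counts are preserved). Overall, the cross-section is a single solid region. Undo the 30° rotation: the query point maps to (-8.460, 5.346) in the un-rotated model frame. The nearest boundary edge runs (-6.19, 4.13)→(-6.87, 2.85); distance from the point to it = 2.58 mm. The point is not inside any of the regions above, so it lies outside the cross-section (2.58 mm from the nearest boundary).

outside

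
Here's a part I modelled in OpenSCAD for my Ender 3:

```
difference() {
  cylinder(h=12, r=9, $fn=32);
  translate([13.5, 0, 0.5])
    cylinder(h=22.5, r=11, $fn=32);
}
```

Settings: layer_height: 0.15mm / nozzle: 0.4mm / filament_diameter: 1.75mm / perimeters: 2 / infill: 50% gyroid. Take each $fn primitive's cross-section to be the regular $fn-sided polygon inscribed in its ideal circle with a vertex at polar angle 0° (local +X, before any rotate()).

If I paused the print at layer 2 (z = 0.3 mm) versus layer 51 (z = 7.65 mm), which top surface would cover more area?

Layer 2 (z = 0.3): the r=9 cylinder gives a regular 32-gon of circumradius 9 (constant along its height) (area = (32/2)·9.000²·sin(360°/32) = 252.84 mm²); the cylinder at (13.5, 0) is not intersected at this z (z outside [0.5, 23]); Subtracting the remaining from the first: none of the subtracted shapes is present at this height, so the r=9 cylinder is unchanged — area = 252.84 mm². So its area = 252.84 mm². Layer 51 (z = 7.65): the cylinder: section is a regular 32-gon, circumradius r=9 (area = (32/2)·9.000²·sin(360°/32) = 252.84 mm²); the cylinder at (13.5, 0): section is a regular 32-gon, circumradius r=11 (area = (32/2)·11.000²·sin(360°/32) = 377.69 mm²); Taking the first minus the rest: starting from the r=9 cylinder (252.84 mm²), the r=11 cylinder at (13.5, 0) partially overlaps it — only the 64.76 mm² overlap (of its 377.69 mm²) is removed, clipping the outline — area = 188.08 mm². So its area = 188.08 mm². Layer 2 is larger (252.84 vs 188.08 mm²).

layer 2 (z = 0.3 mm)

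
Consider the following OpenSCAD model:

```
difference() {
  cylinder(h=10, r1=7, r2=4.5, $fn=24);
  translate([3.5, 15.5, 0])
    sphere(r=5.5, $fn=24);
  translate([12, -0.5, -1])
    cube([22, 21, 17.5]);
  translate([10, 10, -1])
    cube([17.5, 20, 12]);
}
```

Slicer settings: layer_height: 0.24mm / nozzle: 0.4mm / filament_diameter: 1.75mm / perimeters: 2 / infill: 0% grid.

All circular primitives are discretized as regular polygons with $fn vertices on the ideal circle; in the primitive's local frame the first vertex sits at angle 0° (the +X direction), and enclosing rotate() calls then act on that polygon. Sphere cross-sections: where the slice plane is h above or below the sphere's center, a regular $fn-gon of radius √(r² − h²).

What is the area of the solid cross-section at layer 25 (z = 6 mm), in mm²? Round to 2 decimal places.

At z = 6 mm: the cone: at t=0.600 of its height the radius interpolates to r₁+(r₂−r₁)t = 5.500, giving a regular 24-gon of that circumradius (area = (24/2)·5.500²·sin(360°/24) = 93.95 mm²); the sphere at (3.5, 15.5) is absent (|z−center|=6.000 > r=5.5); the 22×21 cube at (12, -0.5) contributes its full rectangle (area 462.00 mm²); the cube at (10, 10) (footprint 17.5×20) is included at this height (area 350.00 mm²); Taking the first minus the rest: starting from the cone (93.95 mm²), the 22×21 cube at (12, -0.5) misses the remaining region (no effect); the 17.5×20 cube at (10, 10) misses the remaining region (no effect) — area = 93.95 mm². Overall, the cross-section is a single solid region. Net area = 93.95 mm².

93.95 mm²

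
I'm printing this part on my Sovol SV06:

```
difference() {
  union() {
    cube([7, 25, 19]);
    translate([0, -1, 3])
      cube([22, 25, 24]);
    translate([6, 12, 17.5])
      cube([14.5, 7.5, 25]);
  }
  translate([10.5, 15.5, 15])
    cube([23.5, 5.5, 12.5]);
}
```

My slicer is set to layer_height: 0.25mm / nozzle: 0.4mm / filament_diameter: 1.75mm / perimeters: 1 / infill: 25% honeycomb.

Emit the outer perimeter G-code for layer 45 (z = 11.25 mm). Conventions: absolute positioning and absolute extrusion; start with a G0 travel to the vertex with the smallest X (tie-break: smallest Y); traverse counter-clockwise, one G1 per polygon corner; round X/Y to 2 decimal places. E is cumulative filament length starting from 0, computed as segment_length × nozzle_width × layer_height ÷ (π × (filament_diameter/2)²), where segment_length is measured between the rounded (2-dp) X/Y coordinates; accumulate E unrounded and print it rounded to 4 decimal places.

At z = 11.25 mm: the cube (footprint 7×25) is included at this height; the cube at (0, -1) is present — its section is the full 22×25 rectangle; the cube at (6, 12) does not reach this height (z outside [17.5, 42.5]); Merging all regions: the regions partially overlap (shared area 168.00 mm²), so overlapping operands fuse into one piece — 1 connected region; the cube at (10.5, 15.5) is not intersected at this z (z outside [15, 27.5]); Taking the first minus the rest: none of the subtracted shapes is present at this height, so that combined region is unchanged — 1 connected region. The outline is a single polygon with 6 vertices. Extrusion per mm of travel: 0.4 × 0.25 / (π × 0.875²) = 0.041575. Accumulating E over each segment gives final E = 3.9912.

G0 X0.00 Y-1.00 Z11.25
G1 X22.00 Y-1.00 E0.9147
G1 X22.00 Y24.00 E1.9540
G1 X7.00 Y24.00 E2.5777
G1 X7.00 Y25.00 E2.6192
G1 X0.00 Y25.00 E2.9103
G1 X0.00 Y-1.00 E3.9912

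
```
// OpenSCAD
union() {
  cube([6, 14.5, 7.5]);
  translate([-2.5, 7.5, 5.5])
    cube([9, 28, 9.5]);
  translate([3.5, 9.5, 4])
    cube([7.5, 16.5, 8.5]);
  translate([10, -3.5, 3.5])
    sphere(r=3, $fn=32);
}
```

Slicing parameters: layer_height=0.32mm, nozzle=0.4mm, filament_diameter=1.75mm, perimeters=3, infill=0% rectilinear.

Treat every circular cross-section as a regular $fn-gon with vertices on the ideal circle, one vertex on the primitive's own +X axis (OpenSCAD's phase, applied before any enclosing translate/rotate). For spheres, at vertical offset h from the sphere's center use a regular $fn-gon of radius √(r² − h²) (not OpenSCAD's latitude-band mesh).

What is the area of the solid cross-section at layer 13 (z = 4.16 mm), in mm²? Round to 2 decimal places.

At z = 4.16 mm: the cube is present — its section is the full 6×14.5 rectangle (area 87.00 mm²); the cube at (-2.5, 7.5) does not reach this height (z outside [5.5, 15]); the cube at (3.5, 9.5) is present — its section is the full 7.5×16.5 rectangle (area 123.75 mm²); the r=3 sphere at (10, -3.5) contributes a regular 32-gon of circumradius √(3²−0.66²) = 2.926 (area = (32/2)·2.926²·sin(360°/32) = 26.73 mm²); Merging all regions: the regions partially overlap — summed areas 237.48 mm² minus the doubly-counted overlap 12.50 mm² gives 224.98 mm² — area = 224.98 mm². Overall, the cross-section has 2 separate islands. Net area = 224.98 mm².

224.98 mm²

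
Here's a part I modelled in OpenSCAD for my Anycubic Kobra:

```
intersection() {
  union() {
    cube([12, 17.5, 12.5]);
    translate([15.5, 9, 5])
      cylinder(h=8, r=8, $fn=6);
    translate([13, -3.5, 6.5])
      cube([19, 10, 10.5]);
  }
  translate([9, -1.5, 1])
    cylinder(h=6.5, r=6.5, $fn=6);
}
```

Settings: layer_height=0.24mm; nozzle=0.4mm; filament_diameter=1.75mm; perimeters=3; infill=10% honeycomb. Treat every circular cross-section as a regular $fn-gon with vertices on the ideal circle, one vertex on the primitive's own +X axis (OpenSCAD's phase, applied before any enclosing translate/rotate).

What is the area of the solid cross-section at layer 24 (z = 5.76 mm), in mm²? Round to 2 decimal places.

32.47 mm²

At z = 5.76 mm: the cube is present — its section is the full 12×17.5 rectangle (area 210.00 mm²); the cylinder at (15.5, 9): section is a regular 6-gon, circumradius r=8 (area = (6/2)·8.000²·sin(360°/6) = 166.28 mm²); the cube at (13, -3.5) is absent (z outside [6.5, 17]); Merging all regions: the regions partially overlap — summed areas 376.28 mm² minus the doubly-counted overlap 34.64 mm² gives 341.64 mm² — area = 341.64 mm²; the cylinder at (9, -1.5): section is a regular 6-gon, circumradius r=6.5 (area = (6/2)·6.500²·sin(360°/6) = 109.77 mm²); After intersecting: the r=6.5 cylinder at (9, -1.5) partially overlaps that combined region; clipping to the common part keeps 32.47 mm² — area = 32.47 mm². Overall, the cross-section is a single solid region. Net area = 32.47 mm².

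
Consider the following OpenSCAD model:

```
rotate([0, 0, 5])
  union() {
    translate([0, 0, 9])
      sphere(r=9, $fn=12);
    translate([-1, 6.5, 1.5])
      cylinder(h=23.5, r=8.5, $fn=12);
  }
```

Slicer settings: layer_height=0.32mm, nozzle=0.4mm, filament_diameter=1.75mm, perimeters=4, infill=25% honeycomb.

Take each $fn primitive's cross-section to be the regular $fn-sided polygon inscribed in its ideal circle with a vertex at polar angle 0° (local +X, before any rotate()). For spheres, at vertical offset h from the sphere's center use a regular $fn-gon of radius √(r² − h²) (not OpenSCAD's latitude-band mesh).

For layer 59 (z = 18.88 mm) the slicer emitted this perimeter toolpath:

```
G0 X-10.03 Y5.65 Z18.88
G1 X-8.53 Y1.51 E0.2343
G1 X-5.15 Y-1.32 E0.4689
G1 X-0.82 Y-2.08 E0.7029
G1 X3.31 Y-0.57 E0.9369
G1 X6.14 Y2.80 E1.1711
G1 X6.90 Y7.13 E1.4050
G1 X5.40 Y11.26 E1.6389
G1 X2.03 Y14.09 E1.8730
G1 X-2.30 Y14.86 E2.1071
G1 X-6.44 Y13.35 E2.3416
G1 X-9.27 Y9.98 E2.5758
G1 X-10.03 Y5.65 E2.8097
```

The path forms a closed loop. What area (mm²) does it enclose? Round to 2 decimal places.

216.74 mm²

Apply the shoelace formula to the sequence of (X, Y) vertices; enclosed area = 216.74 mm².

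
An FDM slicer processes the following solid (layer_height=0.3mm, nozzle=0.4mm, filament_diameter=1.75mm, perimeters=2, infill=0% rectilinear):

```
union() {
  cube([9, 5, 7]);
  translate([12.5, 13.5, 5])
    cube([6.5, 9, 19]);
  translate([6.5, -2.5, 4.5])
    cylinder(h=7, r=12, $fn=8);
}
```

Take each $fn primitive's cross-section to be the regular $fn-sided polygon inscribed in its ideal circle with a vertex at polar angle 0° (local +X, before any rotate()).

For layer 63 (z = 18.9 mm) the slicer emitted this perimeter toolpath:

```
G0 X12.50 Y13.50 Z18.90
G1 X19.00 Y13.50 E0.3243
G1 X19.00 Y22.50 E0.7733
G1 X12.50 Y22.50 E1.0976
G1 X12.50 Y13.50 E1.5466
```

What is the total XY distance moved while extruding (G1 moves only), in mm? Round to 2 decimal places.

Sum the Euclidean lengths of each G1 segment: total = 31.00 mm.

31.00 mm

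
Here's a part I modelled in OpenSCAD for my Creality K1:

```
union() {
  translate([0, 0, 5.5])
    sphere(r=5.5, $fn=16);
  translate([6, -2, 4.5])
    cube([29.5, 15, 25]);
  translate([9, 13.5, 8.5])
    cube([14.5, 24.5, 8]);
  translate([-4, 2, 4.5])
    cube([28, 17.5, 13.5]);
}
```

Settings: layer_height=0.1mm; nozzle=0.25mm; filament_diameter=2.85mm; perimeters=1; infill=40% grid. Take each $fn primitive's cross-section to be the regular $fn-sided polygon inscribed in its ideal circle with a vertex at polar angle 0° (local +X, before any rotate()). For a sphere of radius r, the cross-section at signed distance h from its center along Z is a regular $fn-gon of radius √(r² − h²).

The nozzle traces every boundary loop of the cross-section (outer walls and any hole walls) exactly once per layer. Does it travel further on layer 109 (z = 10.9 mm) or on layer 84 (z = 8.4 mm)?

layer 109 (z = 10.9 mm)

Layer 109 (z = 10.9): the sphere: section is a regular 16-gon, circumradius = √(r²−h²) = √(5.5²−5.4²) = 1.044 (perimeter = 2·16·1.044·sin(180°/16) = 6.52 mm); the cube at (6, -2) is present — its section is the full 29.5×15 rectangle (perimeter 89.00 mm); the cube at (9, 13.5) (footprint 14.5×24.5) is included at this height (perimeter 78.00 mm); the cube at (-4, 2) (footprint 28×17.5) is included at this height (perimeter 91.00 mm); Taking the union: the regions partially overlap (shared area 285.00 mm²), so the edge portions inside another operand are dropped and the merged outline is re-measured after clipping — boundary = 165.52 mm. So its perimeter = 165.52 mm. Layer 84 (z = 8.4): the r=5.5 sphere contributes a regular 16-gon of circumradius √(5.5²−2.9²) = 4.673 (perimeter = 2·16·4.673·sin(180°/16) = 29.18 mm); the cube at (6, -2) is present — its section is the full 29.5×15 rectangle (perimeter 89.00 mm); the cube at (9, 13.5) does not reach this height (z outside [8.5, 16.5]); the 28×17.5 cube at (-4, 2) contributes its full rectangle (perimeter 91.00 mm); Merging all regions: the regions partially overlap (shared area 213.53 mm²), so the edge portions inside another operand are dropped and the merged outline is re-measured after clipping — boundary = 132.62 mm. So its perimeter = 132.62 mm. Layer 109 is larger (165.52 vs 132.62 mm).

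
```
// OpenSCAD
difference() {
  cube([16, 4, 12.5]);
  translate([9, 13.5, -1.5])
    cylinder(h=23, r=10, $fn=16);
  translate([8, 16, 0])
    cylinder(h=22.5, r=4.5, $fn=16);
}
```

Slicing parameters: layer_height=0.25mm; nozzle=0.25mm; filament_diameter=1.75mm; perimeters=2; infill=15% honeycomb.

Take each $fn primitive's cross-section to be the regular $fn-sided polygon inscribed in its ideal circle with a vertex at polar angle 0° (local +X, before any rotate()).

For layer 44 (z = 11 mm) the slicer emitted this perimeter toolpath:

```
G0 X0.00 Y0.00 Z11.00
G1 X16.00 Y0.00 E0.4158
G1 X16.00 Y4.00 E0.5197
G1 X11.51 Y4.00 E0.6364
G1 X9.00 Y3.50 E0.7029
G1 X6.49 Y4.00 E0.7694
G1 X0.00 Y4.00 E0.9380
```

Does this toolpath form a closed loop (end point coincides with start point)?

no

Start point (G0): (0.00, 0.00). End point (last G1): the path does not return to the start — open.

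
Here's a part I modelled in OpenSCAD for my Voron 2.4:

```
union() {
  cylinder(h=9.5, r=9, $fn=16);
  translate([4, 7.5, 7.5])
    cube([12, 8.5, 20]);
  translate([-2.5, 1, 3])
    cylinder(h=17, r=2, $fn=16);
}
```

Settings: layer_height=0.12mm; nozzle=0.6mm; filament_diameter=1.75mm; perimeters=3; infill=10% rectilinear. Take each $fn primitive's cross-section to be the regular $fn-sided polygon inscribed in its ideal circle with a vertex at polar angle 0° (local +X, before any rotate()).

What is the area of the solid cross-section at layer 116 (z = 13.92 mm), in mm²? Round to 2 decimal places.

At z = 13.92 mm: the cylinder is not intersected at this z (z outside [0, 9.5]); the cube at (4, 7.5) is present — its section is the full 12×8.5 rectangle (area 102.00 mm²); the cylinder at (-2.5, 1): section is a regular 16-gon, circumradius r=2 (area = (16/2)·2.000²·sin(360°/16) = 12.25 mm²); Combining (union): the 2 present regions are separate (no shared area or edge), so areas and boundary lengths simply add and each stays a separate island — area = 114.25 mm². Overall, the cross-section has 2 separate islands. Net area = 114.25 mm².

114.25 mm²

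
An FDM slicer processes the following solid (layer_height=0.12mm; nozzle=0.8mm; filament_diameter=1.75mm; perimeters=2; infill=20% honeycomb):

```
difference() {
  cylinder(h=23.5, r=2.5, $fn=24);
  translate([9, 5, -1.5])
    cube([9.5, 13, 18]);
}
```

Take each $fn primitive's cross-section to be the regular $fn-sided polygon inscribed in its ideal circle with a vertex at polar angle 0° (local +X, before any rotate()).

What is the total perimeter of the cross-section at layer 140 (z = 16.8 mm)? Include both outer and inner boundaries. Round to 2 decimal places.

15.66 mm

At z = 16.8 mm: the r=2.5 cylinder contributes a regular 24-gon of circumradius 2.5 (perimeter = 2·24·2.500·sin(180°/24) = 15.66 mm); the cube at (9, 5) does not reach this height (z outside [-1.5, 16.5]); Taking the first minus the rest: none of the subtracted shapes is present at this height, so the r=2.5 cylinder is unchanged — boundary = 15.66 mm. Overall, the cross-section is a single solid region. Total boundary length (outer) = 15.66 mm.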